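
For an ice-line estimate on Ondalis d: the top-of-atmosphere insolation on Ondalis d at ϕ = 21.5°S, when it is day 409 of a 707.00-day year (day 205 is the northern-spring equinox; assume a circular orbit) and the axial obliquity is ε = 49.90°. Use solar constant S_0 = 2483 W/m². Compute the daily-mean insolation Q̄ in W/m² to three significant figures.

Q̄ ≈ 202 W/m²

Solar longitude: L_s = 360° × (409 − 205)/707.00 = 103.876°.
sin δ = sin 49.90° × sin 103.876° = 0.74260, so δ = +47.953°.
cos h₀ = −tan(-21.5°) tan(+47.953°) = 0.4368, h₀ = 1.1188 rad.
Bracket: h₀ sin ϕ sin δ + cos ϕ cos δ sin h₀ = 1.1188×-0.36650×0.74260 + 0.93042×0.66973×0.89957 = -0.304496 + 0.560549 = 0.256053.
Q̄ = (S_0/π) × [bracket] = (2483/π) × 0.256053 = 202.4 W/m².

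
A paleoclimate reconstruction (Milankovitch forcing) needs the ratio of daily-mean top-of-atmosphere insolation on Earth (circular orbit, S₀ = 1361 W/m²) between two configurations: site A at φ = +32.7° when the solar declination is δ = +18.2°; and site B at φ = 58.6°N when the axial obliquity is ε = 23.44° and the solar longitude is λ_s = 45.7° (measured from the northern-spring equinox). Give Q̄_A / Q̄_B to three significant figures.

— Configuration A (φ=+32.7°):
cos H₀ = −tan(+32.7°) tan(+18.200°) = -0.2111, H₀ = 1.7835 rad.
Bracket: H₀ sin φ sin δ + cos φ cos δ sin H₀ = 1.7835×0.54024×0.31233 + 0.84151×0.94997×0.97747 = 0.300936 + 0.781399 = 1.082335.
Q̄ = (S₀/π) × [bracket] = (1361/π) × 1.082335 = 468.89 W/m².
— Configuration B (φ=+58.6°):
Solar declination: sin δ = sin ε · sin λ_s = sin 23.44° × sin 45.7° = 0.28469, so δ = +16.541°.
cos H₀ = −tan(+58.6°) tan(+16.541°) = -0.4865, H₀ = 2.0789 rad.
Bracket: H₀ sin φ sin δ + cos φ cos δ sin H₀ = 2.0789×0.85355×0.28469 + 0.52101×0.95862×0.87366 = 0.505167 + 0.436350 = 0.941517.
Q̄ = (S₀/π) × [bracket] = (1361/π) × 0.941517 = 407.88 W/m².
Ratio Q̄_A / Q̄_B = 468.89 / 407.88 = 1.150.

Q̄_A / Q̄_B ≈ 1.15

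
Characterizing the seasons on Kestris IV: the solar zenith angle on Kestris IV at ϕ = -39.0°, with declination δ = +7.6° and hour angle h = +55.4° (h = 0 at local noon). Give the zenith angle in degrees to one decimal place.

cos θ_z = sin ϕ sin δ + cos ϕ cos δ cos h = -0.083232 + 0.437421 = 0.354189.
θ_z = arccos(0.354189) = 69.3°.

θ_z = 69.3°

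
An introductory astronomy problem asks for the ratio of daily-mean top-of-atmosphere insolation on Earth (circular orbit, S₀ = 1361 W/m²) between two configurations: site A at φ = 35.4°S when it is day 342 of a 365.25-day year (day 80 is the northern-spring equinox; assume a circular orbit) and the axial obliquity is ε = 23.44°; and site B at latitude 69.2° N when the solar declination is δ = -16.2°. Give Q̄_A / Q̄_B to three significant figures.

— Configuration A (φ=-35.4°):
Solar longitude: λ_s = 360° × (342 − 80)/365.25 = 258.234°.
sin δ = sin 23.44° × sin 258.234° = -0.38943, so δ = -22.919°.
cos H₀ = −tan(-35.4°) tan(-22.919°) = -0.3005, H₀ = 1.8760 rad.
Bracket: H₀ sin φ sin δ + cos φ cos δ sin H₀ = 1.8760×-0.57928×-0.38943 + 0.81513×0.92106×0.95379 = 0.423205 + 0.716090 = 1.139295.
Q̄ = (S₀/π) × [bracket] = (1361/π) × 1.139295 = 493.57 W/m².
— Configuration B (φ=+69.2°):
cos H₀ = −tan(+69.2°) tan(-16.200°) = 0.7648, H₀ = 0.7000 rad.
Bracket: H₀ sin φ sin δ + cos φ cos δ sin H₀ = 0.7000×0.93483×-0.27899 + 0.35511×0.96029×0.64425 = -0.182566 + 0.219695 = 0.037129.
Q̄ = (S₀/π) × [bracket] = (1361/π) × 0.037129 = 16.085 W/m².
Ratio Q̄_A / Q̄_B = 493.57 / 16.085 = 30.69.

Q̄_A / Q̄_B ≈ 30.7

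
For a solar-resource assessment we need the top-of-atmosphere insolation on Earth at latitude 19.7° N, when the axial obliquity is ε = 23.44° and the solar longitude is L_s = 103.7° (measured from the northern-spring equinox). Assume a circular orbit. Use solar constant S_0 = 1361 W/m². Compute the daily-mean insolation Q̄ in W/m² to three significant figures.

Q̄ ≈ 469 W/m²

Solar declination: sin δ = sin ε · sin L_s = sin 23.44° × sin 103.7° = 0.38647, so δ = +22.735°.
cos h₀ = −tan(+19.7°) tan(+22.735°) = -0.1500, h₀ = 1.7214 rad.
Bracket: h₀ sin ϕ sin δ + cos ϕ cos δ sin h₀ = 1.7214×0.33710×0.38647 + 0.94147×0.92230×0.98868 = 0.224262 + 0.858488 = 1.082750.
Q̄ = (S_0/π) × [bracket] = (1361/π) × 1.082750 = 469.1 W/m².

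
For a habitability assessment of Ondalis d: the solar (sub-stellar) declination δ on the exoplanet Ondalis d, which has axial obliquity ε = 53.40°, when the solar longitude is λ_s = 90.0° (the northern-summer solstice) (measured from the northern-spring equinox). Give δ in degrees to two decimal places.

δ = +53.40°

sin δ = sin ε · sin λ_s = sin 53.40° × sin 90.0° = 0.802817.
δ = arcsin(0.802817) = +53.40°.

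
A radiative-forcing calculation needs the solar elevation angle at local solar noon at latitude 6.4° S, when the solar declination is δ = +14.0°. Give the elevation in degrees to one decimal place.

At local noon the hour angle is zero, so the zenith angle equals |ϕ − δ| = |-6.4° − (+14.000°)| = 20.400°.
Elevation = 90° − 20.400° = 69.6°.

69.6°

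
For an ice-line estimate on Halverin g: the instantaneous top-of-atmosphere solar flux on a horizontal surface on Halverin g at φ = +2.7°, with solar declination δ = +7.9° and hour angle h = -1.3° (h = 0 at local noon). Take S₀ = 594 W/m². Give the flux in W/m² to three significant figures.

591 W/m²

cos θ_z = sin φ sin δ + cos φ cos δ cos h = 0.006475 + 0.989155 = 0.995630.
Flux = S₀ · cos θ_z = 594 × 0.995630 = 591.4 W/m².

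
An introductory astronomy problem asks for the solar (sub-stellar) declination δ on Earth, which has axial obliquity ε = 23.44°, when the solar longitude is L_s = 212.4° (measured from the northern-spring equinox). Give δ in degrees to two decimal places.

δ = -12.31°

sin δ = sin ε · sin L_s = sin 23.44° × sin 212.4° = -0.213146.
δ = arcsin(-0.213146) = -12.31°.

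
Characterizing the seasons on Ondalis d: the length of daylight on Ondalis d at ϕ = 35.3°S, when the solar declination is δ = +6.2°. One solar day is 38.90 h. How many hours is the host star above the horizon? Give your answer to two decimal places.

18.50 h

cos h₀ = −tan ϕ · tan δ = −tan(-35.3°) × tan(+6.200°) = 0.0769, so h₀ = 1.4938 rad = 85.59°.
Daylight = 2h₀/(2π) × 38.90 h = (1.4938/π) × 38.90 = 18.50 h.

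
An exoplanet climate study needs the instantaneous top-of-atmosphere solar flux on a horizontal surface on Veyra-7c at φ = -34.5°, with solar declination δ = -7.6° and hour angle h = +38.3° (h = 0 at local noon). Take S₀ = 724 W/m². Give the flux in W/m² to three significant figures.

518 W/m²

cos θ_z = sin φ sin δ + cos φ cos δ cos h = 0.074911 + 0.641073 = 0.715984.
Flux = S₀ · cos θ_z = 724 × 0.715984 = 518.4 W/m².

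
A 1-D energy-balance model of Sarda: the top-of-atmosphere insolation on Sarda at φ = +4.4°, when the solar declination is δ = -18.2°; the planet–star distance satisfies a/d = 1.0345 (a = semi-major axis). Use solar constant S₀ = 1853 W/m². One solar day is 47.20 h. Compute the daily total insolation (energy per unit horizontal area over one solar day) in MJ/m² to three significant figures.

cos H₀ = −tan(+4.4°) tan(-18.200°) = 0.0253, H₀ = 1.5455 rad.
Bracket: H₀ sin φ sin δ + cos φ cos δ sin H₀ = 1.5455×0.07672×-0.31233 + 0.99705×0.94997×0.99968 = -0.037033 + 0.946864 = 0.909831.
Inverse-square distance factor (a/d)² = 1.0345² = 1.070190.
Q̄ = (S₀/π) × 1.070190 × [bracket] = (1853/π) × 1.070190 × 0.909831 = 574.31 W/m².
Daily total = Q̄ × 47.20 h × 3600 s/h = 574.31 × 47.20 × 3600 / 10⁶ = 97.59 MJ/m².

97.6 MJ/m²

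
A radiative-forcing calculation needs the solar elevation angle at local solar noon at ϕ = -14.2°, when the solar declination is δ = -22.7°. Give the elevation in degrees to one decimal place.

81.5°

At local noon the hour angle is zero, so the zenith angle equals |ϕ − δ| = |-14.2° − (-22.700°)| = 8.500°.
Elevation = 90° − 8.500° = 81.5°.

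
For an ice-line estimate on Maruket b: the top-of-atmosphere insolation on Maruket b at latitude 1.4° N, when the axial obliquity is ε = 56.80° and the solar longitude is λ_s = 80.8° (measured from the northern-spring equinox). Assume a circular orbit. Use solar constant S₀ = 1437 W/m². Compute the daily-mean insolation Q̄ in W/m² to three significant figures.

Q̄ ≈ 272 W/m²

Solar declination: sin δ = sin ε · sin λ_s = sin 56.80° × sin 80.8° = 0.82600, so δ = +55.690°.
cos H₀ = −tan(+1.4°) tan(+55.690°) = -0.0358, H₀ = 1.6066 rad.
Bracket: H₀ sin φ sin δ + cos φ cos δ sin H₀ = 1.6066×0.02443×0.82600 + 0.99970×0.56367×0.99936 = 0.032420 + 0.563140 = 0.595560.
Q̄ = (S₀/π) × [bracket] = (1437/π) × 0.595560 = 272.4 W/m².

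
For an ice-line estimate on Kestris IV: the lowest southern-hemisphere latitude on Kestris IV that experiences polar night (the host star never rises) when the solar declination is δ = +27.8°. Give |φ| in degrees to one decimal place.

Polar night requires cos H₀ = −tan φ tan δ ≥ 1, i.e. tan φ tan δ ≤ −1.
The boundary is |tan φ| · |tan δ| = 1, so |φ| = 90° − |δ| = 90° − 27.8° = 62.2° in the southern hemisphere.

|φ| = 62.2°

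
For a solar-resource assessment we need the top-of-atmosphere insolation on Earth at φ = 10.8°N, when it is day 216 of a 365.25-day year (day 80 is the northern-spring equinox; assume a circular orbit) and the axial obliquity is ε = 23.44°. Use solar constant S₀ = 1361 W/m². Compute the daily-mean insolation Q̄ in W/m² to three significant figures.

Q̄ ≈ 445 W/m²

Solar longitude: λ_s = 360° × (216 − 80)/365.25 = 134.045°.
sin δ = sin 23.44° × sin 134.045° = 0.28593, so δ = +16.614°.
cos H₀ = −tan(+10.8°) tan(+16.614°) = -0.0569, H₀ = 1.6277 rad.
Bracket: H₀ sin φ sin δ + cos φ cos δ sin H₀ = 1.6277×0.18738×0.28593 + 0.98229×0.95825×0.99838 = 0.087208 + 0.939755 = 1.026963.
Q̄ = (S₀/π) × [bracket] = (1361/π) × 1.026963 = 444.9 W/m².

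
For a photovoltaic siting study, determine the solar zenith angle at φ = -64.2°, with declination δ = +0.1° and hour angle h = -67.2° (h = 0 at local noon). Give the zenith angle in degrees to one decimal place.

θ_z = 80.4°

cos θ_z = sin φ sin δ + cos φ cos δ cos h = -0.001571 + 0.168659 = 0.167088.
θ_z = arccos(0.167088) = 80.4°.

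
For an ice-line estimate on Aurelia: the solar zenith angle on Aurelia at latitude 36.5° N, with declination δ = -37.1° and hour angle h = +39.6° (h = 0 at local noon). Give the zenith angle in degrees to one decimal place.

cos θ_z = sin φ sin δ + cos φ cos δ cos h = -0.358802 + 0.494009 = 0.135207.
θ_z = arccos(0.135207) = 82.2°.

θ_z = 82.2°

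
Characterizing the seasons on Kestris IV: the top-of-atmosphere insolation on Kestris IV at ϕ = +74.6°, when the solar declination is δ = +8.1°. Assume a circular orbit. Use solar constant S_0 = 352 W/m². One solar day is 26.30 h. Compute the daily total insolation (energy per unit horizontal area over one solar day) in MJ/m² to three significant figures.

cos h₀ = −tan(+74.6°) tan(+8.100°) = -0.5167, h₀ = 2.1138 rad.
Bracket: h₀ sin ϕ sin δ + cos ϕ cos δ sin h₀ = 2.1138×0.96410×0.14090 + 0.26556×0.99002×0.85617 = 0.287142 + 0.225095 = 0.512237.
Q̄ = (S_0/π) × [bracket] = (352/π) × 0.512237 = 57.394 W/m².
Daily total = Q̄ × 26.30 h × 3600 s/h = 57.394 × 26.30 × 3600 / 10⁶ = 5.434 MJ/m².

5.43 MJ/m²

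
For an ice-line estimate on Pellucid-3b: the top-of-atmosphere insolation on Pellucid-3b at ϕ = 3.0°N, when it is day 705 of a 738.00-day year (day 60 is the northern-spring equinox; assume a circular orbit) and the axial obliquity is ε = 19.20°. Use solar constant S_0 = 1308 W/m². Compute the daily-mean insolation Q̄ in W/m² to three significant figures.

Solar longitude: L_s = 360° × (705 − 60)/738.00 = 314.634°.
sin δ = sin 19.20° × sin 314.634° = -0.23402, so δ = -13.534°.
cos h₀ = −tan(+3.0°) tan(-13.534°) = 0.0126, h₀ = 1.5582 rad.
Bracket: h₀ sin ϕ sin δ + cos ϕ cos δ sin h₀ = 1.5582×0.05234×-0.23402 + 0.99863×0.97223×0.99992 = -0.019086 + 0.970820 = 0.951734.
Q̄ = (S_0/π) × [bracket] = (1308/π) × 0.951734 = 396.3 W/m².

Q̄ ≈ 396 W/m²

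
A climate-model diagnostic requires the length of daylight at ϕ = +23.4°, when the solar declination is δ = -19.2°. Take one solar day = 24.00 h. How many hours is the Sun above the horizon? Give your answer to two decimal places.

10.84 h

cos h₀ = −tan ϕ · tan δ = −tan(+23.4°) × tan(-19.200°) = 0.1507, so h₀ = 1.4195 rad = 81.33°.
Daylight = 2h₀/(2π) × 24.00 h = (1.4195/π) × 24.00 = 10.84 h.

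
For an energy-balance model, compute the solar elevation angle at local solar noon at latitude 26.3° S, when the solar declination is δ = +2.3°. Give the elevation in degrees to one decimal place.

At local noon the hour angle is zero, so the zenith angle equals |φ − δ| = |-26.3° − (+2.300°)| = 28.600°.
Elevation = 90° − 28.600° = 61.4°.

61.4°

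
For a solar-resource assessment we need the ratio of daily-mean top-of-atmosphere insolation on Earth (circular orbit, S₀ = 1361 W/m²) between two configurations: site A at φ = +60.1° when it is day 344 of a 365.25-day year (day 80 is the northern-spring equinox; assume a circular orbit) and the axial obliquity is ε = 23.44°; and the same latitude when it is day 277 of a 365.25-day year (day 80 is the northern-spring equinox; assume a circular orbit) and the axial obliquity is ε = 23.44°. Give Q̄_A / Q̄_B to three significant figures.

Q̄_A / Q̄_B ≈ 0.156

— Configuration A (φ=+60.1°):
Solar longitude: λ_s = 360° × (344 − 80)/365.25 = 260.205°.
sin δ = sin 23.44° × sin 260.205° = -0.39199, so δ = -23.078°.
cos H₀ = −tan(+60.1°) tan(-23.078°) = 0.7410, H₀ = 0.7362 rad.
Bracket: H₀ sin φ sin δ + cos φ cos δ sin H₀ = 0.7362×0.86690×-0.39199 + 0.49849×0.91997×0.67151 = -0.250173 + 0.307952 = 0.057779.
Q̄ = (S₀/π) × [bracket] = (1361/π) × 0.057779 = 25.031 W/m².
— Configuration B (φ=+60.1°):
Solar longitude: λ_s = 360° × (277 − 80)/365.25 = 194.168°.
sin δ = sin 23.44° × sin 194.168° = -0.09737, so δ = -5.588°.
cos H₀ = −tan(+60.1°) tan(-5.588°) = 0.1701, H₀ = 1.3998 rad.
Bracket: H₀ sin φ sin δ + cos φ cos δ sin H₀ = 1.3998×0.86690×-0.09737 + 0.49849×0.99525×0.98542 = -0.118157 + 0.488889 = 0.370732.
Q̄ = (S₀/π) × [bracket] = (1361/π) × 0.370732 = 160.61 W/m².
Ratio Q̄_A / Q̄_B = 25.031 / 160.61 = 0.1558.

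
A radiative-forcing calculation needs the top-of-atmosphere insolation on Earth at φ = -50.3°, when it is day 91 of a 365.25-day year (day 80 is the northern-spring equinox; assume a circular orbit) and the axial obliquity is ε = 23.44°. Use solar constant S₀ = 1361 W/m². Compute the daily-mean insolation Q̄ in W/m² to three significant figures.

Q̄ ≈ 238 W/m²

Solar longitude: λ_s = 360° × (91 − 80)/365.25 = 10.842°.
sin δ = sin 23.44° × sin 10.842° = 0.07482, so δ = +4.291°.
cos H₀ = −tan(-50.3°) tan(+4.291°) = 0.0904, H₀ = 1.4803 rad.
Bracket: H₀ sin φ sin δ + cos φ cos δ sin H₀ = 1.4803×-0.76940×0.07482 + 0.63877×0.99720×0.99591 = -0.085216 + 0.634376 = 0.549160.
Q̄ = (S₀/π) × [bracket] = (1361/π) × 0.549160 = 237.9 W/m².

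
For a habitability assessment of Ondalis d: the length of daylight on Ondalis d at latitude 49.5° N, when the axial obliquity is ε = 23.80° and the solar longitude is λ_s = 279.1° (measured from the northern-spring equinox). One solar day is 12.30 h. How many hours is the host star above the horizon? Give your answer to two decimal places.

Solar declination: sin δ = sin ε · sin λ_s = sin 23.80° × sin 279.1° = -0.39847, so δ = -23.482°.
cos H₀ = −tan φ · tan δ = −tan(+49.5°) × tan(-23.482°) = 0.5087, so H₀ = 1.0372 rad = 59.42°.
Daylight = 2H₀/(2π) × 12.30 h = (1.0372/π) × 12.30 = 4.06 h.

4.06 h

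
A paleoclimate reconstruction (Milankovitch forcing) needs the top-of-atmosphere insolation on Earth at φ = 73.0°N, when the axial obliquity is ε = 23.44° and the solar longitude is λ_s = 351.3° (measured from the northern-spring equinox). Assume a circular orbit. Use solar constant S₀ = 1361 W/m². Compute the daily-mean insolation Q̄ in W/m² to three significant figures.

Q̄ ≈ 89.7 W/m²

Solar declination: sin δ = sin ε · sin λ_s = sin 23.44° × sin 351.3° = -0.06017, so δ = -3.450°.
cos H₀ = −tan(+73.0°) tan(-3.450°) = 0.1972, H₀ = 1.3723 rad.
Bracket: H₀ sin φ sin δ + cos φ cos δ sin H₀ = 1.3723×0.95630×-0.06017 + 0.29237×0.99819×0.98037 = -0.078963 + 0.286112 = 0.207149.
Q̄ = (S₀/π) × [bracket] = (1361/π) × 0.207149 = 89.74 W/m².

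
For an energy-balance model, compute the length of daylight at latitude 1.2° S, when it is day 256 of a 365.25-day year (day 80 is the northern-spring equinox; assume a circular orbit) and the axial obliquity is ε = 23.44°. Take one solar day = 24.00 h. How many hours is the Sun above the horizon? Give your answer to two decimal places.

Solar longitude: λ_s = 360° × (256 − 80)/365.25 = 173.470°.
sin δ = sin 23.44° × sin 173.470° = 0.04524, so δ = +2.593°.
cos H₀ = −tan φ · tan δ = −tan(-1.2°) × tan(+2.593°) = 0.0009, so H₀ = 1.5698 rad = 89.95°.
Daylight = 2H₀/(2π) × 24.00 h = (1.5698/π) × 24.00 = 11.99 h.

11.99 h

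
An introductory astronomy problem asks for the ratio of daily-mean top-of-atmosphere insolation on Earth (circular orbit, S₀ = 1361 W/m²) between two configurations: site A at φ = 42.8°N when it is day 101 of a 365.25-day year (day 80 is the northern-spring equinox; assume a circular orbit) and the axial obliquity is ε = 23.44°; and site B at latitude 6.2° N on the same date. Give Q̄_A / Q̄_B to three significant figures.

— Configuration A (φ=+42.8°):
Solar longitude: λ_s = 360° × (101 − 80)/365.25 = 20.698°.
sin δ = sin 23.44° × sin 20.698° = 0.14060, so δ = +8.082°.
cos H₀ = −tan(+42.8°) tan(+8.082°) = -0.1315, H₀ = 1.7027 rad.
Bracket: H₀ sin φ sin δ + cos φ cos δ sin H₀ = 1.7027×0.67944×0.14060 + 0.73373×0.99007×0.99132 = 0.162658 + 0.720139 = 0.882797.
Q̄ = (S₀/π) × [bracket] = (1361/π) × 0.882797 = 382.45 W/m².
— Configuration B (φ=+6.2°):
cos H₀ = −tan(+6.2°) tan(+8.082°) = -0.0154, H₀ = 1.5862 rad.
Bracket: H₀ sin φ sin δ + cos φ cos δ sin H₀ = 1.5862×0.10800×0.14060 + 0.99415×0.99007×0.99988 = 0.024086 + 0.984160 = 1.008246.
Q̄ = (S₀/π) × [bracket] = (1361/π) × 1.008246 = 436.79 W/m².
Ratio Q̄_A / Q̄_B = 382.45 / 436.79 = 0.8756.

Q̄_A / Q̄_B ≈ 0.876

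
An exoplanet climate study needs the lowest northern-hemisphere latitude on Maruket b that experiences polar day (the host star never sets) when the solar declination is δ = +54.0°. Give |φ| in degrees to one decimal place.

|φ| = 36.0°

Polar day requires cos H₀ = −tan φ tan δ ≤ −1, i.e. tan φ tan δ ≥ 1.
The boundary is |tan φ| · |tan δ| = 1, so |φ| = 90° − |δ| = 90° − 54.0° = 36.0° in the northern hemisphere.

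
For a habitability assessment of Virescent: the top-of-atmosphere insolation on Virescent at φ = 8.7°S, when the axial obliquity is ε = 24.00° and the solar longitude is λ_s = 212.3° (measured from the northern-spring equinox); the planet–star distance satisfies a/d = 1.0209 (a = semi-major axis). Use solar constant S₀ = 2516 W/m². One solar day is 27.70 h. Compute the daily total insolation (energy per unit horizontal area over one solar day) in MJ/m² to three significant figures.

Solar declination: sin δ = sin ε · sin λ_s = sin 24.00° × sin 212.3° = -0.21734, so δ = -12.553°.
cos H₀ = −tan(-8.7°) tan(-12.553°) = -0.0341, H₀ = 1.6049 rad.
Bracket: H₀ sin φ sin δ + cos φ cos δ sin H₀ = 1.6049×-0.15126×-0.21734 + 0.98849×0.97610×0.99942 = 0.052761 + 0.964305 = 1.017066.
Inverse-square distance factor (a/d)² = 1.0209² = 1.042237.
Q̄ = (S₀/π) × 1.042237 × [bracket] = (2516/π) × 1.042237 × 1.017066 = 848.94 W/m².
Daily total = Q̄ × 27.70 h × 3600 s/h = 848.94 × 27.70 × 3600 / 10⁶ = 84.66 MJ/m².

84.7 MJ/m²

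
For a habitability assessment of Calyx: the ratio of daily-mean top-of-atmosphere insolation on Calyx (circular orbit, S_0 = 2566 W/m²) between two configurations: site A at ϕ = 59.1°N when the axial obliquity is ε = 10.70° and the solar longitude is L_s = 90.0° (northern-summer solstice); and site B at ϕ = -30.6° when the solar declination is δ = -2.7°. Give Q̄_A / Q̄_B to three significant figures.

Q̄_A / Q̄_B ≈ 0.869

— Configuration A (ϕ=+59.1°):
Solar declination: sin δ = sin ε · sin L_s = sin 10.70° × sin 90.0° = 0.18567, so δ = +10.700°.
cos h₀ = −tan(+59.1°) tan(+10.700°) = -0.3157, h₀ = 1.8920 rad.
Bracket: h₀ sin ϕ sin δ + cos ϕ cos δ sin h₀ = 1.8920×0.85806×0.18567 + 0.51354×0.98261×0.94885 = 0.301426 + 0.478799 = 0.780225.
Q̄ = (S_0/π) × [bracket] = (2566/π) × 0.780225 = 637.27 W/m².
— Configuration B (ϕ=-30.6°):
cos h₀ = −tan(-30.6°) tan(-2.700°) = -0.0279, h₀ = 1.5987 rad.
Bracket: h₀ sin ϕ sin δ + cos ϕ cos δ sin h₀ = 1.5987×-0.50904×-0.04711 + 0.86074×0.99889×0.99961 = 0.038338 + 0.859449 = 0.897787.
Q̄ = (S_0/π) × [bracket] = (2566/π) × 0.897787 = 733.30 W/m².
Ratio Q̄_A / Q̄_B = 637.27 / 733.30 = 0.8690.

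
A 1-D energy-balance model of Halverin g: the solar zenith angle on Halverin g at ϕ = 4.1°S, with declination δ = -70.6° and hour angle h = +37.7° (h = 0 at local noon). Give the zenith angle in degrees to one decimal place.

cos θ_z = sin ϕ sin δ + cos ϕ cos δ cos h = 0.067438 + 0.262141 = 0.329579.
θ_z = arccos(0.329579) = 70.8°.

θ_z = 70.8°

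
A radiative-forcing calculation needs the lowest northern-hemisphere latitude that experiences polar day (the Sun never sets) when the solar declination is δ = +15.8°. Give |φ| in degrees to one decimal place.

|φ| = 74.2°

Polar day requires cos H₀ = −tan φ tan δ ≤ −1, i.e. tan φ tan δ ≥ 1.
The boundary is |tan φ| · |tan δ| = 1, so |φ| = 90° − |δ| = 90° − 15.8° = 74.2° in the northern hemisphere.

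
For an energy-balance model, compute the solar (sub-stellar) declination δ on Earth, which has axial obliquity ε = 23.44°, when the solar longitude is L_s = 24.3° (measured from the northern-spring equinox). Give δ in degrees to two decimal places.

sin δ = sin ε · sin L_s = sin 23.44° × sin 24.3° = 0.163696.
δ = arcsin(0.163696) = +9.42°.

δ = +9.42°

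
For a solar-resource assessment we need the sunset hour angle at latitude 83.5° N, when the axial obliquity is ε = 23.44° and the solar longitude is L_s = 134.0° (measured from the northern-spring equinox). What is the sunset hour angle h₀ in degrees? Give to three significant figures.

Solar declination: sin δ = sin ε · sin L_s = sin 23.44° × sin 134.0° = 0.28615, so δ = +16.627°.
Sunrise equation: cos h₀ = −tan ϕ · tan δ = -2.6211 ≤ −1, so the Sun never sets (polar day) and h₀ = π.

h₀ = 180°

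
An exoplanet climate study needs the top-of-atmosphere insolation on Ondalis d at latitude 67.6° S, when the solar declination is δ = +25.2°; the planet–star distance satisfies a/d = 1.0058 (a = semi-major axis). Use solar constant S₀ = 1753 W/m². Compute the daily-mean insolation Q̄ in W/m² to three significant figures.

Q̄ ≈ 0.00 W/m²

cos H₀ = −tan(-67.6°) tan(+25.200°) = 1.1417 ≥ 1 ⇒ polar night, H₀ = 0 and Q̄ = 0.
Inverse-square distance factor (a/d)² = 1.0058² = 1.011634.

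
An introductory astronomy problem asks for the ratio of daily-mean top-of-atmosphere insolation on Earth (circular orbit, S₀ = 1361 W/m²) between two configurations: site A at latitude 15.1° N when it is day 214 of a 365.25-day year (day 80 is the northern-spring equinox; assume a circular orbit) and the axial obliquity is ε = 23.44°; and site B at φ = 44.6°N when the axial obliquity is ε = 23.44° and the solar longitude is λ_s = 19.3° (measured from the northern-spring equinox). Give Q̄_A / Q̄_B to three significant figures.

Q̄_A / Q̄_B ≈ 1.22

— Configuration A (φ=+15.1°):
Solar longitude: λ_s = 360° × (214 − 80)/365.25 = 132.074°.
sin δ = sin 23.44° × sin 132.074° = 0.29527, so δ = +17.174°.
cos H₀ = −tan(+15.1°) tan(+17.174°) = -0.0834, H₀ = 1.6543 rad.
Bracket: H₀ sin φ sin δ + cos φ cos δ sin H₀ = 1.6543×0.26050×0.29527 + 0.96547×0.95541×0.99652 = 0.127245 + 0.919210 = 1.046455.
Q̄ = (S₀/π) × [bracket] = (1361/π) × 1.046455 = 453.34 W/m².
— Configuration B (φ=+44.6°):
Solar declination: sin δ = sin ε · sin λ_s = sin 23.44° × sin 19.3° = 0.13147, so δ = +7.555°.
cos H₀ = −tan(+44.6°) tan(+7.555°) = -0.1308, H₀ = 1.7020 rad.
Bracket: H₀ sin φ sin δ + cos φ cos δ sin H₀ = 1.7020×0.70215×0.13147 + 0.71203×0.99132×0.99141 = 0.157114 + 0.699786 = 0.856900.
Q̄ = (S₀/π) × [bracket] = (1361/π) × 0.856900 = 371.23 W/m².
Ratio Q̄_A / Q̄_B = 453.34 / 371.23 = 1.221.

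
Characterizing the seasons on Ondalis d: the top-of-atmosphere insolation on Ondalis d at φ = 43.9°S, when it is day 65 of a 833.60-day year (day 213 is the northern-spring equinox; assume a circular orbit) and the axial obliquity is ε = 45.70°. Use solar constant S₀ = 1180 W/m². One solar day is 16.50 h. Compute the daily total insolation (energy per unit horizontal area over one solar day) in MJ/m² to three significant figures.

32.2 MJ/m²

Solar longitude: λ_s = 360° × (65 − 213)/833.60 = -63.916°, i.e. -63.916° + 360° = 296.084°.
sin δ = sin 45.70° × sin 296.084° = -0.64280, so δ = -40.001°.
cos H₀ = −tan(-43.9°) tan(-40.001°) = -0.8075, H₀ = 2.5107 rad.
Bracket: H₀ sin φ sin δ + cos φ cos δ sin H₀ = 2.5107×-0.69340×-0.64280 + 0.72055×0.76604×0.58986 = 1.119063 + 0.325585 = 1.444648.
Q̄ = (S₀/π) × [bracket] = (1180/π) × 1.444648 = 542.62 W/m².
Daily total = Q̄ × 16.50 h × 3600 s/h = 542.62 × 16.50 × 3600 / 10⁶ = 32.23 MJ/m².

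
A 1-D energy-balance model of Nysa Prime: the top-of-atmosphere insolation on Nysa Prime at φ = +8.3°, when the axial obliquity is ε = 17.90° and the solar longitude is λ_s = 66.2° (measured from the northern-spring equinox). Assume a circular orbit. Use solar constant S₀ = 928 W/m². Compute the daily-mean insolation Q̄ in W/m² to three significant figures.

Solar declination: sin δ = sin ε · sin λ_s = sin 17.90° × sin 66.2° = 0.28122, so δ = +16.333°.
cos H₀ = −tan(+8.3°) tan(+16.333°) = -0.0428, H₀ = 1.6136 rad.
Bracket: H₀ sin φ sin δ + cos φ cos δ sin H₀ = 1.6136×0.14436×0.28122 + 0.98953×0.95964×0.99909 = 0.065507 + 0.948728 = 1.014235.
Q̄ = (S₀/π) × [bracket] = (928/π) × 1.014235 = 299.6 W/m².

Q̄ ≈ 300 W/m²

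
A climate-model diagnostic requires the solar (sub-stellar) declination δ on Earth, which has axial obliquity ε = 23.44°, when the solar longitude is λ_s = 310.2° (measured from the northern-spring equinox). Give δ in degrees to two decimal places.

δ = -17.69°

sin δ = sin ε · sin λ_s = sin 23.44° × sin 310.2° = -0.303829.
δ = arcsin(-0.303829) = -17.69°.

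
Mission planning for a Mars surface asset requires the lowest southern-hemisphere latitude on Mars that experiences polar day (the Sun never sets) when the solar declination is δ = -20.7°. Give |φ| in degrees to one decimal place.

|φ| = 69.3°

Polar day requires cos H₀ = −tan φ tan δ ≤ −1, i.e. tan φ tan δ ≥ 1.
The boundary is |tan φ| · |tan δ| = 1, so |φ| = 90° − |δ| = 90° − 20.7° = 69.3° in the southern hemisphere.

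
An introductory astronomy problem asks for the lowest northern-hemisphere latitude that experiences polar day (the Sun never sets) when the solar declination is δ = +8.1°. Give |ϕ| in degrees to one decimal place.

|ϕ| = 81.9°

Polar day requires cos h₀ = −tan ϕ tan δ ≤ −1, i.e. tan ϕ tan δ ≥ 1.
The boundary is |tan ϕ| · |tan δ| = 1, so |ϕ| = 90° − |δ| = 90° − 8.1° = 81.9° in the northern hemisphere.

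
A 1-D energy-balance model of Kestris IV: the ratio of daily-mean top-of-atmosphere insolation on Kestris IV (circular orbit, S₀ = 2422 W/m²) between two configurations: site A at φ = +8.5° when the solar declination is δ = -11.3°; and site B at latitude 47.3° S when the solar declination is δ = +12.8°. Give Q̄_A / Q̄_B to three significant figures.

— Configuration A (φ=+8.5°):
cos H₀ = −tan(+8.5°) tan(-11.300°) = 0.0299, H₀ = 1.5409 rad.
Bracket: H₀ sin φ sin δ + cos φ cos δ sin H₀ = 1.5409×0.14781×-0.19595 + 0.98902×0.98061×0.99955 = -0.044630 + 0.969406 = 0.924776.
Q̄ = (S₀/π) × [bracket] = (2422/π) × 0.924776 = 712.95 W/m².
— Configuration B (φ=-47.3°):
cos H₀ = −tan(-47.3°) tan(+12.800°) = 0.2462, H₀ = 1.3220 rad.
Bracket: H₀ sin φ sin δ + cos φ cos δ sin H₀ = 1.3220×-0.73491×0.22155 + 0.67816×0.97515×0.96922 = -0.215247 + 0.640953 = 0.425706.
Q̄ = (S₀/π) × [bracket] = (2422/π) × 0.425706 = 328.20 W/m².
Ratio Q̄_A / Q̄_B = 712.95 / 328.20 = 2.172.

Q̄_A / Q̄_B ≈ 2.17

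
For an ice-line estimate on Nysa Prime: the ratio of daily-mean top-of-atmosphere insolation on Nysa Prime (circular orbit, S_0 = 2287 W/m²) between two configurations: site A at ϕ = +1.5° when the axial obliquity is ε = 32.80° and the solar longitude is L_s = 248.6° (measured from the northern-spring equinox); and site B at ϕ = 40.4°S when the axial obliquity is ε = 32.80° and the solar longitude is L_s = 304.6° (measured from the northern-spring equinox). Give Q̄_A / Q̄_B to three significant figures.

— Configuration A (ϕ=+1.5°):
Solar declination: sin δ = sin ε · sin L_s = sin 32.80° × sin 248.6° = -0.50436, so δ = -30.289°.
cos h₀ = −tan(+1.5°) tan(-30.289°) = 0.0153, h₀ = 1.5555 rad.
Bracket: h₀ sin ϕ sin δ + cos ϕ cos δ sin h₀ = 1.5555×0.02618×-0.50436 + 0.99966×0.86349×0.99988 = -0.020539 + 0.863093 = 0.842554.
Q̄ = (S_0/π) × [bracket] = (2287/π) × 0.842554 = 613.36 W/m².
— Configuration B (ϕ=-40.4°):
Solar declination: sin δ = sin ε · sin L_s = sin 32.80° × sin 304.6° = -0.44590, so δ = -26.481°.
cos h₀ = −tan(-40.4°) tan(-26.481°) = -0.4240, h₀ = 2.0086 rad.
Bracket: h₀ sin ϕ sin δ + cos ϕ cos δ sin h₀ = 2.0086×-0.64812×-0.44590 + 0.76154×0.89508×0.90568 = 0.580479 + 0.617347 = 1.197826.
Q̄ = (S_0/π) × [bracket] = (2287/π) × 1.197826 = 871.99 W/m².
Ratio Q̄_A / Q̄_B = 613.36 / 871.99 = 0.7034.

Q̄_A / Q̄_B ≈ 0.703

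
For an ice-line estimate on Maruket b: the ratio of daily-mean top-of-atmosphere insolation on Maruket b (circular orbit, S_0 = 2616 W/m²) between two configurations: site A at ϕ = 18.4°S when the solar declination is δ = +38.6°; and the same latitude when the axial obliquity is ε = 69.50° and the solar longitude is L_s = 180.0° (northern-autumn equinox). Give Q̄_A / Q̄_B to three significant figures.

— Configuration A (ϕ=-18.4°):
cos h₀ = −tan(-18.4°) tan(+38.600°) = 0.2656, h₀ = 1.3020 rad.
Bracket: h₀ sin ϕ sin δ + cos ϕ cos δ sin h₀ = 1.3020×-0.31565×0.62388 + 0.94888×0.78152×0.96410 = -0.256400 + 0.714946 = 0.458546.
Q̄ = (S_0/π) × [bracket] = (2616/π) × 0.458546 = 381.83 W/m².
— Configuration B (ϕ=-18.4°):
Solar declination: sin δ = sin ε · sin L_s = sin 69.50° × sin 180.0° = 0.00000, so δ = +0.000°.
cos h₀ = −tan(-18.4°) tan(+0.000°) = 0.0000, h₀ = 1.5708 rad.
Bracket: h₀ sin ϕ sin δ + cos ϕ cos δ sin h₀ = 1.5708×-0.31565×0.00000 + 0.94888×1.00000×1.00000 = -0.000000 + 0.948880 = 0.948880.
Q̄ = (S_0/π) × [bracket] = (2616/π) × 0.948880 = 790.13 W/m².
Ratio Q̄_A / Q̄_B = 381.83 / 790.13 = 0.4832.

Q̄_A / Q̄_B ≈ 0.483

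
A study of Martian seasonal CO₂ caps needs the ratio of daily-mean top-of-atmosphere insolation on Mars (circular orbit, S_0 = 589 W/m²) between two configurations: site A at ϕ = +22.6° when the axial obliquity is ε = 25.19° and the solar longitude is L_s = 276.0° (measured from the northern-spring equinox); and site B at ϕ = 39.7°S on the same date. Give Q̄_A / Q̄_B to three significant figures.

— Configuration A (ϕ=+22.6°):
Solar declination: sin δ = sin ε · sin L_s = sin 25.19° × sin 276.0° = -0.42329, so δ = -25.042°.
cos h₀ = −tan(+22.6°) tan(-25.042°) = 0.1945, h₀ = 1.3751 rad.
Bracket: h₀ sin ϕ sin δ + cos ϕ cos δ sin h₀ = 1.3751×0.38430×-0.42329 + 0.92321×0.90599×0.98091 = -0.223688 + 0.820452 = 0.596764.
Q̄ = (S_0/π) × [bracket] = (589/π) × 0.596764 = 111.88 W/m².
— Configuration B (ϕ=-39.7°):
cos h₀ = −tan(-39.7°) tan(-25.042°) = -0.3879, h₀ = 1.9691 rad.
Bracket: h₀ sin ϕ sin δ + cos ϕ cos δ sin h₀ = 1.9691×-0.63877×-0.42329 + 0.76940×0.90599×0.92171 = 0.532415 + 0.642495 = 1.174910.
Q̄ = (S_0/π) × [bracket] = (589/π) × 1.174910 = 220.28 W/m².
Ratio Q̄_A / Q̄_B = 111.88 / 220.28 = 0.5079.

Q̄_A / Q̄_B ≈ 0.508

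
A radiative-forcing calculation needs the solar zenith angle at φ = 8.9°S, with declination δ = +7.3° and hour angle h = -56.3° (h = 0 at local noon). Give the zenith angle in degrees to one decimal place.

θ_z = 58.4°

cos θ_z = sin φ sin δ + cos φ cos δ cos h = -0.019658 + 0.543721 = 0.524063.
θ_z = arccos(0.524063) = 58.4°.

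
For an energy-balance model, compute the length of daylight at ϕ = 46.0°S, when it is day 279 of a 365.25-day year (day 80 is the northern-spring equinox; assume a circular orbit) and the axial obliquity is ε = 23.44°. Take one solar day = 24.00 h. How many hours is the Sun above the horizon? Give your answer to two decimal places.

12.88 h

Solar longitude: L_s = 360° × (279 − 80)/365.25 = 196.140°.
sin δ = sin 23.44° × sin 196.140° = -0.11058, so δ = -6.349°.
cos h₀ = −tan ϕ · tan δ = −tan(-46.0°) × tan(-6.349°) = -0.1152, so h₀ = 1.6863 rad = 96.62°.
Daylight = 2h₀/(2π) × 24.00 h = (1.6863/π) × 24.00 = 12.88 h.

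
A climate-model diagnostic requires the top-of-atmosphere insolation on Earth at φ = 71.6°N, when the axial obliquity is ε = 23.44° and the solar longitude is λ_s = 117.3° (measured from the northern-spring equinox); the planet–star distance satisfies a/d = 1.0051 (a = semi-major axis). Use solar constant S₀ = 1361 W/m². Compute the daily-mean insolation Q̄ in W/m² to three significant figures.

Solar declination: sin δ = sin ε · sin λ_s = sin 23.44° × sin 117.3° = 0.35348, so δ = +20.700°.
cos H₀ = −tan(+71.6°) tan(+20.700°) = -1.1359 ≤ −1 ⇒ polar day, H₀ = π.
Bracket: H₀ sin φ sin δ + cos φ cos δ sin H₀ = 3.1416×0.94888×0.35348 + 0.31565×0.93544×0.00000 = 1.053724 + 0.000000 = 1.053724.
Inverse-square distance factor (a/d)² = 1.0051² = 1.010226.
Q̄ = (S₀/π) × 1.010226 × [bracket] = (1361/π) × 1.010226 × 1.053724 = 461.2 W/m².

Q̄ ≈ 461 W/m²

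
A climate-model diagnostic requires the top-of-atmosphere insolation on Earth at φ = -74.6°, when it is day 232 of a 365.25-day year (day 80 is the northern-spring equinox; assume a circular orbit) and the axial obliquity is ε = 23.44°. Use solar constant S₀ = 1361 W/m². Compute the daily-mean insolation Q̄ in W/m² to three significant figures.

Solar longitude: λ_s = 360° × (232 − 80)/365.25 = 149.815°.
sin δ = sin 23.44° × sin 149.815° = 0.20000, so δ = +11.537°.
cos H₀ = −tan(-74.6°) tan(+11.537°) = 0.7411, H₀ = 0.7361 rad.
Bracket: H₀ sin φ sin δ + cos φ cos δ sin H₀ = 0.7361×-0.96410×0.20000 + 0.26556×0.97980×0.67141 = -0.141935 + 0.174698 = 0.032763.
Q̄ = (S₀/π) × [bracket] = (1361/π) × 0.032763 = 14.19 W/m².

Q̄ ≈ 14.2 W/m²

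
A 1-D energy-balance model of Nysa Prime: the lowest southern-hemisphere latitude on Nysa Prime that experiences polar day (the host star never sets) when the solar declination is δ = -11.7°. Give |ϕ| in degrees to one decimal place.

Polar day requires cos h₀ = −tan ϕ tan δ ≤ −1, i.e. tan ϕ tan δ ≥ 1.
The boundary is |tan ϕ| · |tan δ| = 1, so |ϕ| = 90° − |δ| = 90° − 11.7° = 78.3° in the southern hemisphere.

|ϕ| = 78.3°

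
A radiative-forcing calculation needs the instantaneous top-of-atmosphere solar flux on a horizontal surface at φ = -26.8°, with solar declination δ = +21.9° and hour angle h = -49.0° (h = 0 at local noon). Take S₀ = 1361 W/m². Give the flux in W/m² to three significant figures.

511 W/m²

cos θ_z = sin φ sin δ + cos φ cos δ cos h = -0.168172 + 0.543331 = 0.375159.
Flux = S₀ · cos θ_z = 1361 × 0.375159 = 510.6 W/m².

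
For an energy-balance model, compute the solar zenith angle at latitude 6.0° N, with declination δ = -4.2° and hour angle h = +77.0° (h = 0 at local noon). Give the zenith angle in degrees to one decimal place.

θ_z = 77.6°

cos θ_z = sin φ sin δ + cos φ cos δ cos h = -0.007655 + 0.223118 = 0.215463.
θ_z = arccos(0.215463) = 77.6°.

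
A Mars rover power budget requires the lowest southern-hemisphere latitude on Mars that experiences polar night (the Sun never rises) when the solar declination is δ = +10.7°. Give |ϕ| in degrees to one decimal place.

Polar night requires cos h₀ = −tan ϕ tan δ ≥ 1, i.e. tan ϕ tan δ ≤ −1.
The boundary is |tan ϕ| · |tan δ| = 1, so |ϕ| = 90° − |δ| = 90° − 10.7° = 79.3° in the southern hemisphere.

|ϕ| = 79.3°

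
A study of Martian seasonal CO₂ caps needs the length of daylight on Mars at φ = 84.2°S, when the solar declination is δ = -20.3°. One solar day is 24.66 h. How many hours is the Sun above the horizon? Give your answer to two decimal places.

24.66 h

Sunrise equation: cos H₀ = −tan φ · tan δ = -3.6417 ≤ −1, so the Sun never sets (polar day) and H₀ = π.
Daylight = 2H₀/(2π) × 24.66 h = (3.1416/π) × 24.66 = 24.66 h.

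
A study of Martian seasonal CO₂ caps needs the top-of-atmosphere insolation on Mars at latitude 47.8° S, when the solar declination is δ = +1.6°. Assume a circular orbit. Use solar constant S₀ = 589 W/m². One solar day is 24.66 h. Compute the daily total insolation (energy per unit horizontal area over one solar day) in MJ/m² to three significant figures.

cos H₀ = −tan(-47.8°) tan(+1.600°) = 0.0308, H₀ = 1.5400 rad.
Bracket: H₀ sin φ sin δ + cos φ cos δ sin H₀ = 1.5400×-0.74080×0.02792 + 0.67172×0.99961×0.99953 = -0.031852 + 0.671142 = 0.639290.
Q̄ = (S₀/π) × [bracket] = (589/π) × 0.639290 = 119.86 W/m².
Daily total = Q̄ × 24.66 h × 3600 s/h = 119.86 × 24.66 × 3600 / 10⁶ = 10.64 MJ/m².

10.6 MJ/m²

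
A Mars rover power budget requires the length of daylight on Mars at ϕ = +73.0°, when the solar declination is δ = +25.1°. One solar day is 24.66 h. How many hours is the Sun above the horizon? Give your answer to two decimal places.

Sunrise equation: cos h₀ = −tan ϕ · tan δ = -1.5322 ≤ −1, so the Sun never sets (polar day) and h₀ = π.
Daylight = 2h₀/(2π) × 24.66 h = (3.1416/π) × 24.66 = 24.66 h.

24.66 h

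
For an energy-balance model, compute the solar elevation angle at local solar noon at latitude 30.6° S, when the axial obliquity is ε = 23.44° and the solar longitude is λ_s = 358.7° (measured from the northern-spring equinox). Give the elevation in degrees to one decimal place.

Solar declination: sin δ = sin ε · sin λ_s = sin 23.44° × sin 358.7° = -0.00902, so δ = -0.517°.
At local noon the hour angle is zero, so the zenith angle equals |φ − δ| = |-30.6° − (-0.517°)| = 30.083°.
Elevation = 90° − 30.083° = 59.9°.

59.9°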